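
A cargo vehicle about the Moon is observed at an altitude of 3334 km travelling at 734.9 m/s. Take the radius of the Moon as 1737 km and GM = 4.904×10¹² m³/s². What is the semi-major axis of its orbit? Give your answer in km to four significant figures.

r = 1737 + 3334 = 5071.0 km = 5.071×10⁶ m.
Vis-viva rearranged: 1/a = 2/r − v²/μ = 3.944×10⁻⁷ − 1.101×10⁻⁷ = 2.843×10⁻⁷ m⁻¹.
a = 3.518×10⁶ m = 3517.8 km.

a ≈ 3518 km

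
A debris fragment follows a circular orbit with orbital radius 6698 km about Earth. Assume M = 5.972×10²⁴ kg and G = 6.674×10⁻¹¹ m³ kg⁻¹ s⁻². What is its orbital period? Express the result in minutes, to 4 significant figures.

T ≈ 90.93 minutes

μ = GM = 6.674×10⁻¹¹ × 5.972×10²⁴ = 3.986×10¹⁴ m³/s².
r = 6698 km = 6.698×10⁶ m.
Kepler's third law: T = 2π√(r³/μ) = 2π√((6.698×10⁶)³ / 3.986×10¹⁴).
r³/μ = 7.539×10⁵ s², so T = 2π × 8.683×10² = 5.456×10³ s.
Converting: 5.456×10³ s ÷ 60.00 = 90.93 minutes.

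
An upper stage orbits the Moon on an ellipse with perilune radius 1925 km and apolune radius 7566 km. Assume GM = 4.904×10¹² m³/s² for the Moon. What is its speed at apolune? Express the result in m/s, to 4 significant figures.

Semi-major axis a = (r_p + r_a)/2 = 4745.5 km = 4.746×10⁶ m.
Vis-viva: v² = μ(2/r − 1/a) = 4.904×10¹² × (2.643×10⁻⁷ − 2.107×10⁻⁷) = 2.629×10⁵ m²/s².
v = 512.8 m/s.

v ≈ 512.8 m/s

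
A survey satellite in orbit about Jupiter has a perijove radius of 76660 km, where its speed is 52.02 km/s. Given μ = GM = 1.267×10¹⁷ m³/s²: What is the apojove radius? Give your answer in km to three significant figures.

r_p = 7.666×10⁷ m.
Specific energy ε = v²/2 − μ/r = -2.997×10⁸ J/kg, so a = −μ/(2ε) = 2.114×10⁸ m.
The apsides satisfy r_p + r_a = 2a, so the apojove radius is 2a − r_p = 3.461×10⁸ m = 3.4608×10⁵ km.

apojove radius ≈ 3.46×10⁵ km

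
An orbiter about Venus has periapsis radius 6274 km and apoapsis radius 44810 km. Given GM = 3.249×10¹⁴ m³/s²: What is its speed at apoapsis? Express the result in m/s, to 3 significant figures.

Semi-major axis a = (r_p + r_a)/2 = 25542 km = 2.554×10⁷ m.
Vis-viva: v² = μ(2/r − 1/a) = 3.249×10¹⁴ × (4.463×10⁻⁸ − 3.915×10⁻⁸) = 1.781×10⁶ m²/s².
v = 1335 m/s.

v ≈ 1330 m/s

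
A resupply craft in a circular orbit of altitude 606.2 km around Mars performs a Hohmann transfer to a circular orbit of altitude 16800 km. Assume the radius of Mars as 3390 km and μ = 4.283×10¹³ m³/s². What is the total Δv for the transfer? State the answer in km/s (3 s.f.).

Δv_total ≈ 1.58 km/s

r₁ = 3390 + 606.2 = 3996.2 km = 3.9962×10⁶ m.
r₂ = 3390 + 16800 = 20190 km = 2.0190×10⁷ m.
Transfer ellipse a_t = (r₁ + r₂)/2 = 1.209×10⁷ m.
At r₁: circular v_c1 = √(μ/r₁) = 3274 m/s; transfer-periapsis v_p = √[μ(2/r₁ − 1/a_t)] = 4230 m/s.
Δv₁ = v_p − v_c1 = 956.3 m/s.
At r₂: circular v_c2 = √(μ/r₂) = 1456 m/s; transfer-apoapsis v_a = √[μ(2/r₂ − 1/a_t)] = 837.3 m/s.
Δv₂ = v_c2 − v_a = 619.2 m/s.
Total Δv = Δv₁ + Δv₂ = 1576 m/s = 1.576 km/s.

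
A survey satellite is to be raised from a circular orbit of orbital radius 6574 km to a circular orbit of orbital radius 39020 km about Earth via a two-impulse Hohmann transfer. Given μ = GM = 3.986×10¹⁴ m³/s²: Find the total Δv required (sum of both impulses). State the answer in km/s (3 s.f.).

r₁ = 6574 km = 6.574×10⁶ m.
r₂ = 39020 km = 3.902×10⁷ m.
Transfer ellipse a_t = (r₁ + r₂)/2 = 2.280×10⁷ m.
At r₁: circular v_c1 = √(μ/r₁) = 7787 m/s; transfer-perigee v_p = √[μ(2/r₁ − 1/a_t)] = 10190 m/s.
Δv₁ = v_p − v_c1 = 2401 m/s.
At r₂: circular v_c2 = √(μ/r₂) = 3196 m/s; transfer-apogee v_a = √[μ(2/r₂ − 1/a_t)] = 1716 m/s.
Δv₂ = v_c2 − v_a = 1480 m/s.
Total Δv = Δv₁ + Δv₂ = 3880 m/s = 3.880 km/s.

Δv_total ≈ 3.88 km/s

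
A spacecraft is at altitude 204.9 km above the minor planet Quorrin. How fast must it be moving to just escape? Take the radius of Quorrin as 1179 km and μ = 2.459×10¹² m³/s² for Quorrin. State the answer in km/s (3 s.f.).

r = 1179 + 204.9 = 1383.9 km = 1.3839×10⁶ m.
Escape speed v_esc = √(2μ/r) = √(2 × 2.459×10¹² / 1.384×10⁶) = √(3.554×10⁶) = 1885 m/s.
= 1.885 km/s.

v_esc ≈ 1.89 km/s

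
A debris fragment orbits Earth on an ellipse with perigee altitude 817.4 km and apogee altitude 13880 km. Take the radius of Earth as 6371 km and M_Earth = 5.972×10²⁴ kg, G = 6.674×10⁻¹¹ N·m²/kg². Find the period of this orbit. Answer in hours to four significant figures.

T ≈ 4.443 hours

μ = GM = 6.674×10⁻¹¹ × 5.972×10²⁴ = 3.986×10¹⁴ m³/s².
r_p = 6371 + 817.4 = 7188.4 km = 7.1884×10⁶ m.
r_a = 6371 + 13880 = 20251 km = 2.0251×10⁷ m.
Semi-major axis a = (r_p + r_a)/2 = (7188.4 + 20251)/2 = 13720 km = 1.372×10⁷ m.
By Kepler's third law T = 2π√(a³/μ) = 2π × 2.545×10³ = 1.599×10⁴ s.
= 4.443 hours.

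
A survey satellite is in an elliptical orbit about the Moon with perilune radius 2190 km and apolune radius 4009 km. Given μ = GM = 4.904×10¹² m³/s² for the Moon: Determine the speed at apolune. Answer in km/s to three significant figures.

v ≈ 0.93 km/s

Semi-major axis a = (r_p + r_a)/2 = 3099.5 km = 3.100×10⁶ m.
Vis-viva: v² = μ(2/r − 1/a) = 4.904×10¹² × (4.989×10⁻⁷ − 3.226×10⁻⁷) = 8.643×10⁵ m²/s².
v = 929.7 m/s = 0.9297 km/s.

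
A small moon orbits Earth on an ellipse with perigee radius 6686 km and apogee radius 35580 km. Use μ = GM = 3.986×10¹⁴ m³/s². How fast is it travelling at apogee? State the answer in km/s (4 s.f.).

Semi-major axis a = (r_p + r_a)/2 = 21133 km = 2.113×10⁷ m.
Vis-viva: v² = μ(2/r − 1/a) = 3.986×10¹⁴ × (5.621×10⁻⁸ − 4.732×10⁻⁸) = 3.544×10⁶ m²/s².
v = 1883 m/s = 1.883 km/s.

v ≈ 1.883 km/s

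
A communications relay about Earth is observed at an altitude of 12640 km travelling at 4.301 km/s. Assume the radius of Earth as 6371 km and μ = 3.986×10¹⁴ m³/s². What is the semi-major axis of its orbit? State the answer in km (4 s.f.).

a ≈ 17010 km

r = 6371 + 12640 = 19011 km = 1.901×10⁷ m.
Vis-viva rearranged: 1/a = 2/r − v²/μ = 1.052×10⁻⁷ − 4.641×10⁻⁸ = 5.879×10⁻⁸ m⁻¹.
a = 1.701×10⁷ m = 17009 km.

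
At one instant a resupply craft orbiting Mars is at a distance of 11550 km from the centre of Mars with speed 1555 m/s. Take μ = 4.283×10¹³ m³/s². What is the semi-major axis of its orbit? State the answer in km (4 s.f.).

a ≈ 8569 km

r = 1.155×10⁷ m.
Specific orbital energy ε = v²/2 − μ/r = (1555)²/2 − 4.283×10¹³/1.155×10⁷ = -2.499×10⁶ J/kg.
Since ε = −μ/(2a), a = −μ/(2ε) = 8.569×10⁶ m = 8568.7 km.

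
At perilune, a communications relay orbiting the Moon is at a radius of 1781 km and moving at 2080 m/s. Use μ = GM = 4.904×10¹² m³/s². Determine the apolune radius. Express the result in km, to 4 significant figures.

apolune radius ≈ 6527 km

r_p = 1.781×10⁶ m.
Specific energy ε = v²/2 − μ/r = -5.903×10⁵ J/kg, so a = −μ/(2ε) = 4.154×10⁶ m.
The apsides satisfy r_p + r_a = 2a, so the apolune radius is 2a − r_p = 6.527×10⁶ m = 6526.5 km.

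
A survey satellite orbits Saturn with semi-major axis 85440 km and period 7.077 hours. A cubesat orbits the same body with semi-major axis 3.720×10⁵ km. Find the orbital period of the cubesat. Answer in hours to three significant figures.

Kepler's third law: T² ∝ a³, so T₂ = T₁ (a₂/a₁)^(3/2).
a₂/a₁ = 4.354, (a₂/a₁)^(3/2) = 9.085.
T₂ = 7.077 × 9.085 = 64.29 hours.

T₂ ≈ 64.3 hours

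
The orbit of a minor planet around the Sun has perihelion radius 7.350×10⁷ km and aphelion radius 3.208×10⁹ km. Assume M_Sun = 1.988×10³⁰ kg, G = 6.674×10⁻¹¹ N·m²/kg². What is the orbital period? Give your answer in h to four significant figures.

T ≈ 318400 h

μ = GM = 6.674×10⁻¹¹ × 1.988×10³⁰ = 1.327×10²⁰ m³/s².
Semi-major axis a = (r_p + r_a)/2 = (7.3500×10⁷ + 3.2080×10⁹)/2 = 1.6408×10⁹ km = 1.641×10¹² m.
By Kepler's third law T = 2π√(a³/μ) = 2π × 1.825×10⁸ = 1.146×10⁹ s.
= 3.184×10⁵ h.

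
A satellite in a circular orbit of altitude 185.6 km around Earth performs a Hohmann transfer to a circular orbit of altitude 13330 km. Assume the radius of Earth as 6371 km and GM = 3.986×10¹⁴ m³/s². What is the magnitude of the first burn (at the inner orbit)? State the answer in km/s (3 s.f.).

Δv ≈ 1.75 km/s

r₁ = 6371 + 185.6 = 6556.6 km = 6.5566×10⁶ m.
r₂ = 6371 + 13330 = 19701 km = 1.9701×10⁷ m.
Transfer ellipse a_t = (r₁ + r₂)/2 = 1.313×10⁷ m.
At r₁: circular v_c1 = √(μ/r₁) = 7797 m/s; transfer-perigee v_p = √[μ(2/r₁ − 1/a_t)] = 9551 m/s.
Δv₁ = v_p − v_c1 = 1754 m/s.
= 1.754 km/s.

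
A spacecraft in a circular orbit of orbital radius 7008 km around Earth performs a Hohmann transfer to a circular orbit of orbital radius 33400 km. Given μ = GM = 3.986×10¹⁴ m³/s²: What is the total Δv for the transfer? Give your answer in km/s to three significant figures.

r₁ = 7008 km = 7.008×10⁶ m.
r₂ = 33400 km = 3.340×10⁷ m.
Transfer ellipse a_t = (r₁ + r₂)/2 = 2.020×10⁷ m.
At r₁: circular v_c1 = √(μ/r₁) = 7542 m/s; transfer-perigee v_p = √[μ(2/r₁ − 1/a_t)] = 9697 m/s.
Δv₁ = v_p − v_c1 = 2155 m/s.
At r₂: circular v_c2 = √(μ/r₂) = 3455 m/s; transfer-apogee v_a = √[μ(2/r₂ − 1/a_t)] = 2035 m/s.
Δv₂ = v_c2 − v_a = 1420 m/s.
Total Δv = Δv₁ + Δv₂ = 3575 m/s = 3.575 km/s.

Δv_total ≈ 3.58 km/s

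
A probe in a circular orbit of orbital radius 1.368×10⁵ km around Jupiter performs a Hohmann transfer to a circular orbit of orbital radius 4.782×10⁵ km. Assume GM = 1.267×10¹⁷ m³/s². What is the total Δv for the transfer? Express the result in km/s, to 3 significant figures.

Δv_total ≈ 12.9 km/s

r₁ = 1.368×10⁵ km = 1.368×10⁸ m.
r₂ = 4.782×10⁵ km = 4.782×10⁸ m.
Transfer ellipse a_t = (r₁ + r₂)/2 = 3.075×10⁸ m.
At r₁: circular v_c1 = √(μ/r₁) = 30430 m/s; transfer-perijove v_p = √[μ(2/r₁ − 1/a_t)] = 37950 m/s.
Δv₁ = v_p − v_c1 = 7518 m/s.
At r₂: circular v_c2 = √(μ/r₂) = 16280 m/s; transfer-apojove v_a = √[μ(2/r₂ − 1/a_t)] = 10860 m/s.
Δv₂ = v_c2 − v_a = 5420 m/s.
Total Δv = Δv₁ + Δv₂ = 12940 m/s = 12.94 km/s.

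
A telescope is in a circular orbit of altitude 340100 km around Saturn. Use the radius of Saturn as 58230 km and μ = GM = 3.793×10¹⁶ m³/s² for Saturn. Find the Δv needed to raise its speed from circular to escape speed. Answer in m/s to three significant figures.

r = 58230 + 340100 = 398330 km = 3.9833×10⁸ m.
Circular speed v_c = √(μ/r) = 9758 m/s.
Escape speed v_esc = √(2μ/r) = √2 × v_c = 13800 m/s.
Δv = v_esc − v_c = 4042 m/s.

Δv ≈ 4040 m/s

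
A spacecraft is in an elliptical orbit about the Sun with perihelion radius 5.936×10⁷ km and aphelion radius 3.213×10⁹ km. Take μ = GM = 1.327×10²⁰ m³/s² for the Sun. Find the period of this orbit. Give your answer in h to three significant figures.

T ≈ 317000 h

Semi-major axis a = (r_p + r_a)/2 = (5.9360×10⁷ + 3.2130×10⁹)/2 = 1.6362×10⁹ km = 1.636×10¹² m.
By Kepler's third law T = 2π√(a³/μ) = 2π × 1.817×10⁸ = 1.142×10⁹ s.
= 3.171×10⁵ h.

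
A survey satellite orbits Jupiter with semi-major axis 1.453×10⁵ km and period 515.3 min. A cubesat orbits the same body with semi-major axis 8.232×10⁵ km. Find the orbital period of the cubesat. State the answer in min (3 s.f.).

T₂ ≈ 6950 min

Kepler's third law: T² ∝ a³, so T₂ = T₁ (a₂/a₁)^(3/2).
a₂/a₁ = 5.666, (a₂/a₁)^(3/2) = 13.49.
T₂ = 515.3 × 13.49 = 6949 min.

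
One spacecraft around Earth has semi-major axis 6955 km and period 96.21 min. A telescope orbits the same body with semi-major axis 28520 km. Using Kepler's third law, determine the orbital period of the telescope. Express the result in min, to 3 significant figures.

T₂ ≈ 799 min

Kepler's third law: T² ∝ a³, so T₂ = T₁ (a₂/a₁)^(3/2).
a₂/a₁ = 4.101, (a₂/a₁)^(3/2) = 8.304.
T₂ = 96.21 × 8.304 = 798.9 min.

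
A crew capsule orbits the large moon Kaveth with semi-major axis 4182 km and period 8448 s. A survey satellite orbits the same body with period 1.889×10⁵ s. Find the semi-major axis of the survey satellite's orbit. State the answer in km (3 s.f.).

Kepler's third law: a³ ∝ T², so a₂ = a₁ (T₂/T₁)^(2/3).
T₂/T₁ = 22.36, (T₂/T₁)^(2/3) = 7.937.
a₂ = 4182 × 7.937 = 33190 km.

a₂ ≈ 33200 km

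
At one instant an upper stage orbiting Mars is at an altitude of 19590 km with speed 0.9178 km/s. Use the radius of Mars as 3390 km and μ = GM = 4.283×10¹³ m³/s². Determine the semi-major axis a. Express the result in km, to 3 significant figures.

r = 3390 + 19590 = 22980 km = 2.298×10⁷ m.
Vis-viva rearranged: 1/a = 2/r − v²/μ = 8.703×10⁻⁸ − 1.967×10⁻⁸ = 6.736×10⁻⁸ m⁻¹.
a = 1.484×10⁷ m = 14845 km.

a ≈ 14800 km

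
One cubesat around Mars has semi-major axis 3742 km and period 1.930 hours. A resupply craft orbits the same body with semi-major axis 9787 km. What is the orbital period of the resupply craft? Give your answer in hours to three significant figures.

T₂ ≈ 8.16 hours

Kepler's third law: T² ∝ a³, so T₂ = T₁ (a₂/a₁)^(3/2).
a₂/a₁ = 2.615, (a₂/a₁)^(3/2) = 4.230.
T₂ = 1.930 × 4.230 = 8.163 hours.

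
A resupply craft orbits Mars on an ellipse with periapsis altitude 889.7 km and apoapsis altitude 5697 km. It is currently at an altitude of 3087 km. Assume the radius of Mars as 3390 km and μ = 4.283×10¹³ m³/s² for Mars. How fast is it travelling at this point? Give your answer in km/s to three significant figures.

v ≈ 2.61 km/s

r_p = 3390 + 889.7 = 4279.7 km = 4.2797×10⁶ m.
r_a = 3390 + 5697 = 9087.0 km = 9.0870×10⁶ m.
r = 3390 + 3087 = 6477.0 km = 6.477×10⁶ m.
Semi-major axis a = (r_p + r_a)/2 = 6683.4 km = 6.683×10⁶ m.
Vis-viva: v² = μ(2/r − 1/a) = 4.283×10¹³ × (3.088×10⁻⁷ − 1.496×10⁻⁷) = 6.817×10⁶ m²/s².
v = 2611 m/s = 2.611 km/s.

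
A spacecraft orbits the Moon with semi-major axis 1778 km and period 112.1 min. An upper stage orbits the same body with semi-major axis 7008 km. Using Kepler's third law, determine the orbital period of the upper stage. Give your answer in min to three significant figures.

Kepler's third law: T² ∝ a³, so T₂ = T₁ (a₂/a₁)^(3/2).
a₂/a₁ = 3.942, (a₂/a₁)^(3/2) = 7.825.
T₂ = 112.1 × 7.825 = 877.2 min.

T₂ ≈ 877 min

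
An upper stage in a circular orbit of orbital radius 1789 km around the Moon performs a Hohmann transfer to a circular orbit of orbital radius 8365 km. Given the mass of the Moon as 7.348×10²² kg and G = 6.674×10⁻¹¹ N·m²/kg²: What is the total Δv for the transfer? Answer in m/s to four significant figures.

μ = GM = 6.674×10⁻¹¹ × 7.348×10²² = 4.904×10¹² m³/s².
r₁ = 1789 km = 1.789×10⁶ m.
r₂ = 8365 km = 8.365×10⁶ m.
Transfer ellipse a_t = (r₁ + r₂)/2 = 5.077×10⁶ m.
At r₁: circular v_c1 = √(μ/r₁) = 1656 m/s; transfer-perilune v_p = √[μ(2/r₁ − 1/a_t)] = 2125 m/s.
Δv₁ = v_p − v_c1 = 469.5 m/s.
At r₂: circular v_c2 = √(μ/r₂) = 765.7 m/s; transfer-apolune v_a = √[μ(2/r₂ − 1/a_t)] = 454.5 m/s.
Δv₂ = v_c2 − v_a = 311.2 m/s.
Total Δv = Δv₁ + Δv₂ = 780.7 m/s.

Δv_total ≈ 780.7 m/s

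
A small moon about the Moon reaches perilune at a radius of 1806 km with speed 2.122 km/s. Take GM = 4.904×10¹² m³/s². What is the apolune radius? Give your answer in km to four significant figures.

r_p = 1.806×10⁶ m.
Specific energy ε = v²/2 − μ/r = -4.640×10⁵ J/kg, so a = −μ/(2ε) = 5.285×10⁶ m.
The apsides satisfy r_p + r_a = 2a, so the apolune radius is 2a − r_p = 8.764×10⁶ m = 8764.1 km.

apolune radius ≈ 8764 km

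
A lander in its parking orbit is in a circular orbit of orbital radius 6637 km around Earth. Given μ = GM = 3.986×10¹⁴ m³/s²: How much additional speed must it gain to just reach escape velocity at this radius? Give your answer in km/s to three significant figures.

r = 6637 km = 6.637×10⁶ m.
Circular speed v_c = √(μ/r) = 7750 m/s.
Escape speed v_esc = √(2μ/r) = √2 × v_c = 10960 m/s.
Δv = v_esc − v_c = 3210 m/s = 3.210 km/s.

Δv ≈ 3.21 km/s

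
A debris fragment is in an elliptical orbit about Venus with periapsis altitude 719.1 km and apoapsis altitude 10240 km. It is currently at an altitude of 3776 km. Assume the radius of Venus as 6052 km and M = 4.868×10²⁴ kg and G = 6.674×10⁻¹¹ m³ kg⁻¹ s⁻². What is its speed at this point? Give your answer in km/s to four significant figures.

v ≈ 6.160 km/s

μ = GM = 6.674×10⁻¹¹ × 4.868×10²⁴ = 3.249×10¹⁴ m³/s².
r_p = 6052 + 719.1 = 6771.1 km = 6.7711×10⁶ m.
r_a = 6052 + 10240 = 16292 km = 1.6292×10⁷ m.
r = 6052 + 3776 = 9828.0 km = 9.828×10⁶ m.
Semi-major axis a = (r_p + r_a)/2 = 11532 km = 1.153×10⁷ m.
Vis-viva: v² = μ(2/r − 1/a) = 3.249×10¹⁴ × (2.035×10⁻⁷ − 8.672×10⁻⁸) = 3.794×10⁷ m²/s².
v = 6160 m/s = 6.160 km/s.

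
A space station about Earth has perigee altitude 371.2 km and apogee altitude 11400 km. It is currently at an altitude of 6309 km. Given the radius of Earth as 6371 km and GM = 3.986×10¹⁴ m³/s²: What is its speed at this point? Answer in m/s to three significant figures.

v ≈ 5510 m/s

r_p = 6371 + 371.2 = 6742.2 km = 6.7422×10⁶ m.
r_a = 6371 + 11400 = 17771 km = 1.7771×10⁷ m.
r = 6371 + 6309 = 12680 km = 1.268×10⁷ m.
Semi-major axis a = (r_p + r_a)/2 = 12257 km = 1.226×10⁷ m.
Vis-viva: v² = μ(2/r − 1/a) = 3.986×10¹⁴ × (1.577×10⁻⁷ − 8.159×10⁻⁸) = 3.035×10⁷ m²/s².
v = 5509 m/s.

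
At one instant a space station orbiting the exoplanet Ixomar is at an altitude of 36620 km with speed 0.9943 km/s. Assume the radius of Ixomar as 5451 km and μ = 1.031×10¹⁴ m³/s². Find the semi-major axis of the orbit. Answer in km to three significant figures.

a ≈ 26400 km

r = 5451 + 36620 = 42071 km = 4.207×10⁷ m.
Specific orbital energy ε = v²/2 − μ/r = (994.3)²/2 − 1.031×10¹⁴/4.207×10⁷ = -1.956×10⁶ J/kg.
Since ε = −μ/(2a), a = −μ/(2ε) = 2.635×10⁷ m = 26351 km.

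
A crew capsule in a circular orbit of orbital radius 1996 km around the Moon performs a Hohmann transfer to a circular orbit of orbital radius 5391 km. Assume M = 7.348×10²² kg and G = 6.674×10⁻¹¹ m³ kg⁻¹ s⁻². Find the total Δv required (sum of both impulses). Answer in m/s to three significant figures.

μ = GM = 6.674×10⁻¹¹ × 7.348×10²² = 4.904×10¹² m³/s².
r₁ = 1996 km = 1.996×10⁶ m.
r₂ = 5391 km = 5.391×10⁶ m.
Transfer ellipse a_t = (r₁ + r₂)/2 = 3.694×10⁶ m.
At r₁: circular v_c1 = √(μ/r₁) = 1567 m/s; transfer-perilune v_p = √[μ(2/r₁ − 1/a_t)] = 1894 m/s.
Δv₁ = v_p − v_c1 = 326.2 m/s.
At r₂: circular v_c2 = √(μ/r₂) = 953.8 m/s; transfer-apolune v_a = √[μ(2/r₂ − 1/a_t)] = 701.1 m/s.
Δv₂ = v_c2 − v_a = 252.6 m/s.
Total Δv = Δv₁ + Δv₂ = 578.9 m/s.

Δv_total ≈ 579 m/s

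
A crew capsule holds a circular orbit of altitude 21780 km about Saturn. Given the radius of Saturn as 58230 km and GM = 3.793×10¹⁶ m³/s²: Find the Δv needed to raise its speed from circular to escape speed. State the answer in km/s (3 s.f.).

Δv ≈ 9.02 km/s

r = 58230 + 21780 = 80010 km = 8.0010×10⁷ m.
Circular speed v_c = √(μ/r) = 21770 m/s.
Escape speed v_esc = √(2μ/r) = √2 × v_c = 30790 m/s.
Δv = v_esc − v_c = 9019 m/s = 9.019 km/s.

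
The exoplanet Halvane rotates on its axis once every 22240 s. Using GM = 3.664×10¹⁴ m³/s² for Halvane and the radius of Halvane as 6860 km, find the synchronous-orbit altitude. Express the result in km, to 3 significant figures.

A synchronous orbit has period T, so by Kepler's third law a = (μT²/4π²)^(1/3).
μT²/4π² = 3.664×10¹⁴ × (2.224×10⁴)² / 39.48 = 4.591×10²¹ m³.
a = 1.662×10⁷ m = 16620 km.
Altitude h = a − R = 16620 − 6860 = 9759.6 km.

h_sync ≈ 9760 km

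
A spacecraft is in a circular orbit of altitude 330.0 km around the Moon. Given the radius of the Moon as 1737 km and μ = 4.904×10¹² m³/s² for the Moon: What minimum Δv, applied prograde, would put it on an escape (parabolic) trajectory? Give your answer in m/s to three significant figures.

r = 1737 + 330.0 = 2067.0 km = 2.0670×10⁶ m.
Circular speed v_c = √(μ/r) = 1540 m/s.
Escape speed v_esc = √(2μ/r) = √2 × v_c = 2178 m/s.
Δv = v_esc − v_c = 638.0 m/s.

Δv ≈ 638 m/s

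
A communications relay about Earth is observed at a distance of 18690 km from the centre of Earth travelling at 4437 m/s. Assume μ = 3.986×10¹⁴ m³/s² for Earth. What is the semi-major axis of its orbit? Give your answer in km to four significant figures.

a ≈ 17360 km

r = 1.869×10⁷ m.
Vis-viva rearranged: 1/a = 2/r − v²/μ = 1.070×10⁻⁷ − 4.939×10⁻⁸ = 5.762×10⁻⁸ m⁻¹.
a = 1.736×10⁷ m = 17355 km.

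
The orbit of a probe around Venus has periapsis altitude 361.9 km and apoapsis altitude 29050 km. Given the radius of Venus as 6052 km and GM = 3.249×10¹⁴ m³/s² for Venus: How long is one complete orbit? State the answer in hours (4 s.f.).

r_p = 6052 + 361.9 = 6413.9 km = 6.4139×10⁶ m.
r_a = 6052 + 29050 = 35102 km = 3.5102×10⁷ m.
Semi-major axis a = (r_p + r_a)/2 = (6413.9 + 35102)/2 = 20758 km = 2.076×10⁷ m.
By Kepler's third law T = 2π√(a³/μ) = 2π × 5.247×10³ = 3.297×10⁴ s.
= 9.158 hours.

T ≈ 9.158 hours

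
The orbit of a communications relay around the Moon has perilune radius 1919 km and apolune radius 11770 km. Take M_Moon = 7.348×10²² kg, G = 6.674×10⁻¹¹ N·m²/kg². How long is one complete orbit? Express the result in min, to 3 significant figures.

μ = GM = 6.674×10⁻¹¹ × 7.348×10²² = 4.904×10¹² m³/s².
Semi-major axis a = (r_p + r_a)/2 = (1919.0 + 11770)/2 = 6844.5 km = 6.844×10⁶ m.
By Kepler's third law T = 2π√(a³/μ) = 2π × 8.086×10³ = 5.081×10⁴ s.
= 846.8 min.

T ≈ 847 min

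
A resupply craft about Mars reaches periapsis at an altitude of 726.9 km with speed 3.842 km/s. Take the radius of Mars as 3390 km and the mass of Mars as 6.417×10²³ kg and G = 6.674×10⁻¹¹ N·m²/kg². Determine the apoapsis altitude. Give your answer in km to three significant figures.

μ = GM = 6.674×10⁻¹¹ × 6.417×10²³ = 4.283×10¹³ m³/s².
r_p = 3390 + 726.9 = 4116.9 km = 4.117×10⁶ m.
Specific energy ε = v²/2 − μ/r = -3.022×10⁶ J/kg, so a = −μ/(2ε) = 7.085×10⁶ m.
The apsides satisfy r_p + r_a = 2a, so the apoapsis radius is 2a − r_p = 1.005×10⁷ m = 10054 km.
Apoapsis altitude = 10054 − 3390 = 6663.6 km.

apoapsis altitude ≈ 6660 km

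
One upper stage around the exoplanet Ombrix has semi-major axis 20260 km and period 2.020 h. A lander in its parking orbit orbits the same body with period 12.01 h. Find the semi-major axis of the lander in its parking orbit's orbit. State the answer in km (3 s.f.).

Kepler's third law: a³ ∝ T², so a₂ = a₁ (T₂/T₁)^(2/3).
T₂/T₁ = 5.946, (T₂/T₁)^(2/3) = 3.282.
a₂ = 20260 × 3.282 = 66490 km.

a₂ ≈ 66500 km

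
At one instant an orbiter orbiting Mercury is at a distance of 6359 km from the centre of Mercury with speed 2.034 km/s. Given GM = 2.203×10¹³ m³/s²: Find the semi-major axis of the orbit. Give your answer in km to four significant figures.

r = 6.359×10⁶ m.
Vis-viva rearranged: 1/a = 2/r − v²/μ = 3.145×10⁻⁷ − 1.878×10⁻⁷ = 1.267×10⁻⁷ m⁻¹.
a = 7.892×10⁶ m = 7891.5 km.

a ≈ 7892 km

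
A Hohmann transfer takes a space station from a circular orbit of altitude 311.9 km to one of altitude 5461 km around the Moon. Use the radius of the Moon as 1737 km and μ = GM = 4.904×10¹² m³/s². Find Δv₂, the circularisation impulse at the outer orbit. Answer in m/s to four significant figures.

r₁ = 1737 + 311.9 = 2048.9 km = 2.0489×10⁶ m.
r₂ = 1737 + 5461 = 7198.0 km = 7.1980×10⁶ m.
Transfer ellipse a_t = (r₁ + r₂)/2 = 4.623×10⁶ m.
At r₁: circular v_c1 = √(μ/r₁) = 1547 m/s; transfer-perilune v_p = √[μ(2/r₁ − 1/a_t)] = 1930 m/s.
At r₂: circular v_c2 = √(μ/r₂) = 825.4 m/s; transfer-apolune v_a = √[μ(2/r₂ − 1/a_t)] = 549.5 m/s.
Δv₂ = v_c2 − v_a = 275.9 m/s.

Δv ≈ 275.9 m/s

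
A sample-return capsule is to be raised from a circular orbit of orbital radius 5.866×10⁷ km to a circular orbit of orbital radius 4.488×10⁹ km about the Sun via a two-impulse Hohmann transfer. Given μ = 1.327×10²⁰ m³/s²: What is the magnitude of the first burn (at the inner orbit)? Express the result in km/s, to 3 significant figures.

Δv ≈ 19.3 km/s

r₁ = 5.866×10⁷ km = 5.866×10¹⁰ m.
r₂ = 4.488×10⁹ km = 4.488×10¹² m.
Transfer ellipse a_t = (r₁ + r₂)/2 = 2.273×10¹² m.
At r₁: circular v_c1 = √(μ/r₁) = 47560 m/s; transfer-perihelion v_p = √[μ(2/r₁ − 1/a_t)] = 66830 m/s.
Δv₁ = v_p − v_c1 = 19270 m/s.
= 19.27 km/s.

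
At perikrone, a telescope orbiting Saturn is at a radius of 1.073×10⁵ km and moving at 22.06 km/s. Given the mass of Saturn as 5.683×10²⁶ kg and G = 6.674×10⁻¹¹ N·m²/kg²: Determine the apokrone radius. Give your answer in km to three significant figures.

apokrone radius ≈ 2.37×10⁵ km

μ = GM = 6.674×10⁻¹¹ × 5.683×10²⁶ = 3.793×10¹⁶ m³/s².
r_p = 1.073×10⁸ m.
Specific energy ε = v²/2 − μ/r = -1.102×10⁸ J/kg, so a = −μ/(2ε) = 1.722×10⁸ m.
The apsides satisfy r_p + r_a = 2a, so the apokrone radius is 2a − r_p = 2.370×10⁸ m = 2.3701×10⁵ km.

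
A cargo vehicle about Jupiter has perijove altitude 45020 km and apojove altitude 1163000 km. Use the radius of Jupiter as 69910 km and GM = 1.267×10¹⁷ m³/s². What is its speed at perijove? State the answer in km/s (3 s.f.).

r_p = 69910 + 45020 = 114930 km = 1.1493×10⁸ m.
r_a = 69910 + 1163000 = 1232900 km = 1.2329×10⁹ m.
Semi-major axis a = (r_p + r_a)/2 = 6.7392×10⁵ km = 6.739×10⁸ m.
Vis-viva: v² = μ(2/r − 1/a) = 1.267×10¹⁷ × (1.740×10⁻⁸ − 1.484×10⁻⁹) = 2.017×10⁹ m²/s².
v = 44910 m/s = 44.91 km/s.

v ≈ 44.9 km/s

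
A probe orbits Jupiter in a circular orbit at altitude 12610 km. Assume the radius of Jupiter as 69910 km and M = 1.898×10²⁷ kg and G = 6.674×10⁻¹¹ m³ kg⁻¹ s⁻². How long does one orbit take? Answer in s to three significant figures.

T ≈ 13200 s

μ = GM = 6.674×10⁻¹¹ × 1.898×10²⁷ = 1.267×10¹⁷ m³/s².
r = 69910 + 12610 = 82520 km = 8.2520×10⁷ m.
Kepler's third law: T = 2π√(r³/μ) = 2π√((8.252×10⁷)³ / 1.267×10¹⁷).
r³/μ = 4.436×10⁶ s², so T = 2π × 2.106×10³ = 1.323×10⁴ s.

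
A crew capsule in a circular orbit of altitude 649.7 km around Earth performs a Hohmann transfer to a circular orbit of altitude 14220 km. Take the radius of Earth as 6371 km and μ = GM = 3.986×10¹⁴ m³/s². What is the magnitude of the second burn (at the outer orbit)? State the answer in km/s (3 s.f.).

Δv ≈ 1.26 km/s

r₁ = 6371 + 649.7 = 7020.7 km = 7.0207×10⁶ m.
r₂ = 6371 + 14220 = 20591 km = 2.0591×10⁷ m.
Transfer ellipse a_t = (r₁ + r₂)/2 = 1.381×10⁷ m.
At r₁: circular v_c1 = √(μ/r₁) = 7535 m/s; transfer-perigee v_p = √[μ(2/r₁ − 1/a_t)] = 9202 m/s.
At r₂: circular v_c2 = √(μ/r₂) = 4400 m/s; transfer-apogee v_a = √[μ(2/r₂ − 1/a_t)] = 3138 m/s.
Δv₂ = v_c2 − v_a = 1262 m/s.
= 1.262 km/s.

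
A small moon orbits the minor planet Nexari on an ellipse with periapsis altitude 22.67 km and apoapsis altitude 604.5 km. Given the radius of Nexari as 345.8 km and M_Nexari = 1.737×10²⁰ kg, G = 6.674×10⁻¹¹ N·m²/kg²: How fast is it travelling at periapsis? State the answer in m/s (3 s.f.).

v ≈ 213 m/s

μ = GM = 6.674×10⁻¹¹ × 1.737×10²⁰ = 1.159×10¹⁰ m³/s².
r_p = 345.8 + 22.67 = 368.47 km = 3.6847×10⁵ m.
r_a = 345.8 + 604.5 = 950.30 km = 9.5030×10⁵ m.
Semi-major axis a = (r_p + r_a)/2 = 659.38 km = 6.594×10⁵ m.
Vis-viva: v² = μ(2/r − 1/a) = 1.159×10¹⁰ × (5.428×10⁻⁶ − 1.517×10⁻⁶) = 4.534×10⁴ m²/s².
v = 212.9 m/s.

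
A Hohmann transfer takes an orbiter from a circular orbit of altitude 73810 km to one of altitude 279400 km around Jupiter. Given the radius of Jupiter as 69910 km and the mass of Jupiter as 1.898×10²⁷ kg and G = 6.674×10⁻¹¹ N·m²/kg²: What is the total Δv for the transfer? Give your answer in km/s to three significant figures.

Δv_total ≈ 10.2 km/s

μ = GM = 6.674×10⁻¹¹ × 1.898×10²⁷ = 1.267×10¹⁷ m³/s².
r₁ = 69910 + 73810 = 143720 km = 1.4372×10⁸ m.
r₂ = 69910 + 279400 = 349310 km = 3.4931×10⁸ m.
Transfer ellipse a_t = (r₁ + r₂)/2 = 2.465×10⁸ m.
At r₁: circular v_c1 = √(μ/r₁) = 29690 m/s; transfer-perijove v_p = √[μ(2/r₁ − 1/a_t)] = 35340 m/s.
Δv₁ = v_p − v_c1 = 5652 m/s.
At r₂: circular v_c2 = √(μ/r₂) = 19040 m/s; transfer-apojove v_a = √[μ(2/r₂ − 1/a_t)] = 14540 m/s.
Δv₂ = v_c2 − v_a = 4503 m/s.
Total Δv = Δv₁ + Δv₂ = 10150 m/s = 10.15 km/s.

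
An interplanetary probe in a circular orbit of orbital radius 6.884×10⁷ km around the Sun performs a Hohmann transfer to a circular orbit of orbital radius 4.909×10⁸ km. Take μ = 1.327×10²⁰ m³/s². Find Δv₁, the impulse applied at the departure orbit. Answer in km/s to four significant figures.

r₁ = 6.884×10⁷ km = 6.884×10¹⁰ m.
r₂ = 4.909×10⁸ km = 4.909×10¹¹ m.
Transfer ellipse a_t = (r₁ + r₂)/2 = 2.799×10¹¹ m.
At r₁: circular v_c1 = √(μ/r₁) = 43910 m/s; transfer-perihelion v_p = √[μ(2/r₁ − 1/a_t)] = 58150 m/s.
Δv₁ = v_p − v_c1 = 14240 m/s.
= 14.24 km/s.

Δv ≈ 14.24 km/s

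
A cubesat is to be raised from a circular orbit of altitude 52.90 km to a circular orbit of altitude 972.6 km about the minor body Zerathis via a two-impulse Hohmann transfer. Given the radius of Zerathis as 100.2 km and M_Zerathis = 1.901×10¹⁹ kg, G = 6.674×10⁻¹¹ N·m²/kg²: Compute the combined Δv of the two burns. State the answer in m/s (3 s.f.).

Δv_total ≈ 46.6 m/s

μ = GM = 6.674×10⁻¹¹ × 1.901×10¹⁹ = 1.269×10⁹ m³/s².
r₁ = 100.2 + 52.90 = 153.10 km = 1.5310×10⁵ m.
r₂ = 100.2 + 972.6 = 1072.8 km = 1.0728×10⁶ m.
Transfer ellipse a_t = (r₁ + r₂)/2 = 6.130×10⁵ m.
At r₁: circular v_c1 = √(μ/r₁) = 91.03 m/s; transfer-periapsis v_p = √[μ(2/r₁ − 1/a_t)] = 120.4 m/s.
Δv₁ = v_p − v_c1 = 29.40 m/s.
At r₂: circular v_c2 = √(μ/r₂) = 34.39 m/s; transfer-apoapsis v_a = √[μ(2/r₂ − 1/a_t)] = 17.19 m/s.
Δv₂ = v_c2 − v_a = 17.20 m/s.
Total Δv = Δv₁ + Δv₂ = 46.60 m/s.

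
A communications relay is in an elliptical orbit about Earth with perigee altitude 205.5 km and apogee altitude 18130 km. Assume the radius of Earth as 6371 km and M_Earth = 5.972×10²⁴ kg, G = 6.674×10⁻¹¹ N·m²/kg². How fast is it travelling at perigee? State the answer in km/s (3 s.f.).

μ = GM = 6.674×10⁻¹¹ × 5.972×10²⁴ = 3.986×10¹⁴ m³/s².
r_p = 6371 + 205.5 = 6576.5 km = 6.5765×10⁶ m.
r_a = 6371 + 18130 = 24501 km = 2.4501×10⁷ m.
Semi-major axis a = (r_p + r_a)/2 = 15539 km = 1.554×10⁷ m.
Vis-viva: v² = μ(2/r − 1/a) = 3.986×10¹⁴ × (3.041×10⁻⁷ − 6.436×10⁻⁸) = 9.556×10⁷ m²/s².
v = 9776 m/s = 9.776 km/s.

v ≈ 9.78 km/s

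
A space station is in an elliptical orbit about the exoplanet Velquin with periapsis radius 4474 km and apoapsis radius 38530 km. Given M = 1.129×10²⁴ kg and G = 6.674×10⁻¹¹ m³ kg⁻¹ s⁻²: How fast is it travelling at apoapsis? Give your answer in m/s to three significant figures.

μ = GM = 6.674×10⁻¹¹ × 1.129×10²⁴ = 7.535×10¹³ m³/s².
Semi-major axis a = (r_p + r_a)/2 = 21502 km = 2.150×10⁷ m.
Vis-viva: v² = μ(2/r − 1/a) = 7.535×10¹³ × (5.191×10⁻⁸ − 4.651×10⁻⁸) = 4.069×10⁵ m²/s².
v = 637.9 m/s.

v ≈ 638 m/s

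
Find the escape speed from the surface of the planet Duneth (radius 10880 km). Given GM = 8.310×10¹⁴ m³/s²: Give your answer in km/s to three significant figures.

v_esc ≈ 12.4 km/s

r = R = 1.088×10⁷ m.
Escape speed v_esc = √(2μ/r) = √(2 × 8.310×10¹⁴ / 1.088×10⁷) = √(1.528×10⁸) = 12360 m/s.
= 12.36 km/s.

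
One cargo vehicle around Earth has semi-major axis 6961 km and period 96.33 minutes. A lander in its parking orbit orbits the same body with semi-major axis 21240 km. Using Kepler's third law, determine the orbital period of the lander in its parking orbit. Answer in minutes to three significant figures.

Kepler's third law: T² ∝ a³, so T₂ = T₁ (a₂/a₁)^(3/2).
a₂/a₁ = 3.051, (a₂/a₁)^(3/2) = 5.330.
T₂ = 96.33 × 5.330 = 513.4 minutes.

T₂ ≈ 513 minutes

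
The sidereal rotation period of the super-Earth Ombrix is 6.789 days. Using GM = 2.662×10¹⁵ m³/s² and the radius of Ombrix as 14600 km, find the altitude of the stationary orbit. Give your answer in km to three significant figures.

h_sync ≈ 2.71×10⁵ km

T = 6.789 days = 5.866×10⁵ s.
A synchronous orbit has period T, so by Kepler's third law a = (μT²/4π²)^(1/3).
μT²/4π² = 2.662×10¹⁵ × (5.866×10⁵)² / 39.48 = 2.320×10²⁵ m³.
a = 2.852×10⁸ m = 2.8521×10⁵ km.
Altitude h = a − R = 2.8521×10⁵ − 14600 = 2.7061×10⁵ km.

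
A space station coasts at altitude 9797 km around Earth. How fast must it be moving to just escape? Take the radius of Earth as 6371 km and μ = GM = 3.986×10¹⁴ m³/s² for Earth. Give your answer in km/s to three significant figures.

v_esc ≈ 7.02 km/s

r = 6371 + 9797 = 16168 km = 1.6168×10⁷ m.
Escape speed v_esc = √(2μ/r) = √(2 × 3.986×10¹⁴ / 1.617×10⁷) = √(4.931×10⁷) = 7022 m/s.
= 7.022 km/s.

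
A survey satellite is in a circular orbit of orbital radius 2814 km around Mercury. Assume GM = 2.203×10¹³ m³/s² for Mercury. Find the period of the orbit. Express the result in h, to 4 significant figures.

r = 2814 km = 2.814×10⁶ m.
Kepler's third law: T = 2π√(r³/μ) = 2π√((2.814×10⁶)³ / 2.203×10¹³).
r³/μ = 1.011×10⁶ s², so T = 2π × 1.006×10³ = 6.319×10³ s.
Converting: 6.319×10³ s ÷ 3600 = 1.755 h.

T ≈ 1.755 h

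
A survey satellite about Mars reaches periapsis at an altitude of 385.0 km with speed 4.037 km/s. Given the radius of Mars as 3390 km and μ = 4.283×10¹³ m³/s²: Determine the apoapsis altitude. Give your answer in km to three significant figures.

r_p = 3390 + 385.0 = 3775.0 km = 3.775×10⁶ m.
Specific energy ε = v²/2 − μ/r = -3.197×10⁶ J/kg, so a = −μ/(2ε) = 6.698×10⁶ m.
The apsides satisfy r_p + r_a = 2a, so the apoapsis radius is 2a − r_p = 9.622×10⁶ m = 9621.9 km.
Apoapsis altitude = 9621.9 − 3390 = 6231.9 km.

apoapsis altitude ≈ 6230 km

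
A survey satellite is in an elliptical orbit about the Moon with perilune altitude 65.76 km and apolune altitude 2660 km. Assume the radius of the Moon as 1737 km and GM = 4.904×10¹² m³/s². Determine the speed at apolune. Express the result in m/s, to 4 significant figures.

r_p = 1737 + 65.76 = 1802.8 km = 1.8028×10⁶ m.
r_a = 1737 + 2660 = 4397.0 km = 4.3970×10⁶ m.
Semi-major axis a = (r_p + r_a)/2 = 3099.9 km = 3.100×10⁶ m.
Vis-viva: v² = μ(2/r − 1/a) = 4.904×10¹² × (4.549×10⁻⁷ − 3.226×10⁻⁷) = 6.486×10⁵ m²/s².
v = 805.4 m/s.

v ≈ 805.4 m/s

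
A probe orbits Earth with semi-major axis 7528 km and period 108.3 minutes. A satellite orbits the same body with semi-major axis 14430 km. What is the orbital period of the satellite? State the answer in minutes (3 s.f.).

T₂ ≈ 287 minutes

Kepler's third law: T² ∝ a³, so T₂ = T₁ (a₂/a₁)^(3/2).
a₂/a₁ = 1.917, (a₂/a₁)^(3/2) = 2.654.
T₂ = 108.3 × 2.654 = 287.4 minutes.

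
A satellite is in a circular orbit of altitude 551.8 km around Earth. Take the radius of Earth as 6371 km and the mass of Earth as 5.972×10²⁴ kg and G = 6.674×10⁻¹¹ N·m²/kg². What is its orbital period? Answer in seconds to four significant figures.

μ = GM = 6.674×10⁻¹¹ × 5.972×10²⁴ = 3.986×10¹⁴ m³/s².
r = 6371 + 551.8 = 6922.8 km = 6.9228×10⁶ m.
Kepler's third law: T = 2π√(r³/μ) = 2π√((6.923×10⁶)³ / 3.986×10¹⁴).
r³/μ = 8.324×10⁵ s², so T = 2π × 9.124×10² = 5.733×10³ s.

T ≈ 5733 seconds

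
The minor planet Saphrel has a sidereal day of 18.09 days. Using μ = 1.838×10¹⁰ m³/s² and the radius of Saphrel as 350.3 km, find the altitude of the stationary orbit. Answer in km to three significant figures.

h_sync ≈ 10100 km

T = 18.09 days = 1.563×10⁶ s.
A synchronous orbit has period T, so by Kepler's third law a = (μT²/4π²)^(1/3).
μT²/4π² = 1.838×10¹⁰ × (1.563×10⁶)² / 39.48 = 1.137×10²¹ m³.
a = 1.044×10⁷ m = 10438 km.
Altitude h = a − R = 10438 − 350.3 = 10088 km.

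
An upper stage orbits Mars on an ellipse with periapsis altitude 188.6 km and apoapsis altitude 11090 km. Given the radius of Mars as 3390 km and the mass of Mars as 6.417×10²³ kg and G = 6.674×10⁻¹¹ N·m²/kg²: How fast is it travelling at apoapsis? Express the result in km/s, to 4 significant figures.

μ = GM = 6.674×10⁻¹¹ × 6.417×10²³ = 4.283×10¹³ m³/s².
r_p = 3390 + 188.6 = 3578.6 km = 3.5786×10⁶ m.
r_a = 3390 + 11090 = 14480 km = 1.4480×10⁷ m.
Semi-major axis a = (r_p + r_a)/2 = 9029.3 km = 9.029×10⁶ m.
Vis-viva: v² = μ(2/r − 1/a) = 4.283×10¹³ × (1.381×10⁻⁷ − 1.108×10⁻⁷) = 1.172×10⁶ m²/s².
v = 1083 m/s = 1.083 km/s.

v ≈ 1.083 km/s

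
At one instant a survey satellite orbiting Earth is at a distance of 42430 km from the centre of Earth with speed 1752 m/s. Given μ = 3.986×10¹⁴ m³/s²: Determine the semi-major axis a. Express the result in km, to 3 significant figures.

r = 4.243×10⁷ m.
Vis-viva rearranged: 1/a = 2/r − v²/μ = 4.714×10⁻⁸ − 7.701×10⁻⁹ = 3.944×10⁻⁸ m⁻¹.
a = 2.536×10⁷ m = 25358 km.

a ≈ 25400 km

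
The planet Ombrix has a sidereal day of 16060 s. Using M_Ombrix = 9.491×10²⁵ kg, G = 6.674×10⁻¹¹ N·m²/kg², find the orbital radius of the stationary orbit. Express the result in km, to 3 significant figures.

r_sync ≈ 34600 km

μ = GM = 6.674×10⁻¹¹ × 9.491×10²⁵ = 6.334×10¹⁵ m³/s².
A synchronous orbit has period T, so by Kepler's third law a = (μT²/4π²)^(1/3).
μT²/4π² = 6.334×10¹⁵ × (1.606×10⁴)² / 39.48 = 4.138×10²² m³.
a = 3.459×10⁷ m = 34589 km.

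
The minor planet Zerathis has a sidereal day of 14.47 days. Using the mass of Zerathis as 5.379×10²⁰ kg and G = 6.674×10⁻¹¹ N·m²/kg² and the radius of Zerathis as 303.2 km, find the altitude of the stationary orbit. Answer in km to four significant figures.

μ = GM = 6.674×10⁻¹¹ × 5.379×10²⁰ = 3.590×10¹⁰ m³/s².
T = 14.47 days = 1.250×10⁶ s.
A synchronous orbit has period T, so by Kepler's third law a = (μT²/4π²)^(1/3).
μT²/4π² = 3.590×10¹⁰ × (1.250×10⁶)² / 39.48 = 1.421×10²¹ m³.
a = 1.124×10⁷ m = 11243 km.
Altitude h = a − R = 11243 − 303.2 = 10940 km.

h_sync ≈ 10940 km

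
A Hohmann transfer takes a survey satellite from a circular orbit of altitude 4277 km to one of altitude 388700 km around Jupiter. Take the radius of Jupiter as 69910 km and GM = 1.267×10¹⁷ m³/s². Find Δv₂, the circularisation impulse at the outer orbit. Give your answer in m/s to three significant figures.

r₁ = 69910 + 4277 = 74187 km = 7.4187×10⁷ m.
r₂ = 69910 + 388700 = 458610 km = 4.5861×10⁸ m.
Transfer ellipse a_t = (r₁ + r₂)/2 = 2.664×10⁸ m.
At r₁: circular v_c1 = √(μ/r₁) = 41330 m/s; transfer-perijove v_p = √[μ(2/r₁ − 1/a_t)] = 54220 m/s.
At r₂: circular v_c2 = √(μ/r₂) = 16620 m/s; transfer-apojove v_a = √[μ(2/r₂ − 1/a_t)] = 8771 m/s.
Δv₂ = v_c2 − v_a = 7850 m/s.

Δv ≈ 7850 m/s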